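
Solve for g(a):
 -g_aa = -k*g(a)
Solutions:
 g(a) = C1*exp(-a*sqrt(k)) + C2*exp(a*sqrt(k))


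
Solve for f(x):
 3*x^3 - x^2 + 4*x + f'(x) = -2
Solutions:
 f(x) = C1 - 3*x^4/4 + x^3/3 - 2*x^2 - 2*x


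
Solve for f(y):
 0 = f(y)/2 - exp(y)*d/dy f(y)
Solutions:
 f(y) = C1*exp(-exp(-y)/2)


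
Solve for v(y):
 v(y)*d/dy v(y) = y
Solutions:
 v(y) = -sqrt(C1 + y^2)
 v(y) = sqrt(C1 + y^2)


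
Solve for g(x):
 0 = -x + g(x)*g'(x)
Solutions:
 g(x) = -sqrt(C1 + x^2)
 g(x) = sqrt(C1 + x^2)


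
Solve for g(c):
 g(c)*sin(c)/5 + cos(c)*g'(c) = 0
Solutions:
 g(c) = C1*cos(c)^(1/5)


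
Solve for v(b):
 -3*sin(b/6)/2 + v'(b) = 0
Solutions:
 v(b) = C1 - 9*cos(b/6)


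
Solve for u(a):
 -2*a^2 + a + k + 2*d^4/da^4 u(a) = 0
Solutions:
 u(a) = C1 + C2*a + C3*a^2 + C4*a^3 + a^6/360 - a^5/240 - a^4*k/48


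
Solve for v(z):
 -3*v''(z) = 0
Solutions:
 v(z) = C1 + C2*z


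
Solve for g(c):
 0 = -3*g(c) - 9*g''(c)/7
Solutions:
 g(c) = C1*sin(sqrt(21)*c/3) + C2*cos(sqrt(21)*c/3)


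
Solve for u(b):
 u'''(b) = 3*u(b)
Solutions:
 u(b) = C3*exp(3^(1/3)*b) + (C1*sin(3^(5/6)*b/2) + C2*cos(3^(5/6)*b/2))*exp(-3^(1/3)*b/2)


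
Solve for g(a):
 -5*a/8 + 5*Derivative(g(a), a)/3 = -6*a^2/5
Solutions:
 g(a) = C1 - 6*a^3/25 + 3*a^2/16


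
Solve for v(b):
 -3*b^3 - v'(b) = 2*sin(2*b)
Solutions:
 v(b) = C1 - 3*b^4/4 + cos(2*b)


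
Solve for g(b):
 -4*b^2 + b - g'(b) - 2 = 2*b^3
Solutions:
 g(b) = C1 - b^4/2 - 4*b^3/3 + b^2/2 - 2*b


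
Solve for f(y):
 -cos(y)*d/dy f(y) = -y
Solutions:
 f(y) = C1 + Integral(y/cos(y), y)


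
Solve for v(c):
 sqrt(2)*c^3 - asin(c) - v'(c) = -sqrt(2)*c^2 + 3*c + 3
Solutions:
 v(c) = C1 + sqrt(2)*c^4/4 + sqrt(2)*c^3/3 - 3*c^2/2 - c*asin(c) - 3*c - sqrt(1 - c^2)


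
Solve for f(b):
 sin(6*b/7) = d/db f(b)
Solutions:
 f(b) = C1 - 7*cos(6*b/7)/6


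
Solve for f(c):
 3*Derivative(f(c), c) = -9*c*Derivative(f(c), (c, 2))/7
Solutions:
 f(c) = C1 + C2/c^(4/3)


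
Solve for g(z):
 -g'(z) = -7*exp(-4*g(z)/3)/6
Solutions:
 g(z) = 3*log(-I*(C1 + 14*z/9)^(1/4))
 g(z) = 3*log(I*(C1 + 14*z/9)^(1/4))
 g(z) = 3*log(-(C1 + 14*z/9)^(1/4))
 g(z) = 3*log(C1 + 14*z/9)/4


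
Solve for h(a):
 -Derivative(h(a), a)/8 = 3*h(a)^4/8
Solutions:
 h(a) = (-3^(2/3) - 3*3^(1/6)*I)*(1/(C1 + 3*a))^(1/3)/6
 h(a) = (-3^(2/3) + 3*3^(1/6)*I)*(1/(C1 + 3*a))^(1/3)/6
 h(a) = (1/(C1 + 9*a))^(1/3)


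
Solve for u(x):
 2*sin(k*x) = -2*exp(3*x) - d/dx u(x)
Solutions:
 u(x) = C1 - 2*exp(3*x)/3 + 2*cos(k*x)/k


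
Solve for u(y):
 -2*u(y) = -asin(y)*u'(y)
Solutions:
 u(y) = C1*exp(2*Integral(1/asin(y), y))


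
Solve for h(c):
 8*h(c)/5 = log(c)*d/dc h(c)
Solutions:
 h(c) = C1*exp(8*li(c)/5)


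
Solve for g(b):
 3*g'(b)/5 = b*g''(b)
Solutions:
 g(b) = C1 + C2*b^(8/5)


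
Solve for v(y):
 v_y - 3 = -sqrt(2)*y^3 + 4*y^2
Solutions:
 v(y) = C1 - sqrt(2)*y^4/4 + 4*y^3/3 + 3*y


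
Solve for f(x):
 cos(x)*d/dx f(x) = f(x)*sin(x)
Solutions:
 f(x) = C1/cos(x)


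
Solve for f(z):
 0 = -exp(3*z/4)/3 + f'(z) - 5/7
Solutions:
 f(z) = C1 + 5*z/7 + 4*exp(3*z/4)/9


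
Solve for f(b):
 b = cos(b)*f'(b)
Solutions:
 f(b) = C1 + Integral(b/cos(b), b)


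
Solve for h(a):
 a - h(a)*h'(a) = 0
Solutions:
 h(a) = -sqrt(C1 + a^2)
 h(a) = sqrt(C1 + a^2)


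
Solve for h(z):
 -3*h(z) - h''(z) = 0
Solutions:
 h(z) = C1*sin(sqrt(3)*z) + C2*cos(sqrt(3)*z)


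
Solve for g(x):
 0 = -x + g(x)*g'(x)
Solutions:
 g(x) = -sqrt(C1 + x^2)
 g(x) = sqrt(C1 + x^2)


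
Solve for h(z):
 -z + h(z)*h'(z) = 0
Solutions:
 h(z) = -sqrt(C1 + z^2)
 h(z) = sqrt(C1 + z^2)


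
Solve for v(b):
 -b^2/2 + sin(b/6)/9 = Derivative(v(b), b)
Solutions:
 v(b) = C1 - b^3/6 - 2*cos(b/6)/3


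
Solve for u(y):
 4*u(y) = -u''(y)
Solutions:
 u(y) = C1*sin(2*y) + C2*cos(2*y)


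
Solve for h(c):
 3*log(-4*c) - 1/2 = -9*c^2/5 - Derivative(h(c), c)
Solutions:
 h(c) = C1 - 3*c^3/5 - 3*c*log(-c) + c*(7/2 - 6*log(2))


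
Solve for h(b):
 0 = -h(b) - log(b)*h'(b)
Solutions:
 h(b) = C1*exp(-li(b))


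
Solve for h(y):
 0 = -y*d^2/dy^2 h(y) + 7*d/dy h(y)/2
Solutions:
 h(y) = C1 + C2*y^(9/2)


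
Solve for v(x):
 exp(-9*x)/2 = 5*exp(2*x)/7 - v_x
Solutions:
 v(x) = C1 + 5*exp(2*x)/14 + exp(-9*x)/18


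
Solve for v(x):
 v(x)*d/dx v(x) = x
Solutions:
 v(x) = -sqrt(C1 + x^2)
 v(x) = sqrt(C1 + x^2)


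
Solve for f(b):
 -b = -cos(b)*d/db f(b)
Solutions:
 f(b) = C1 + Integral(b/cos(b), b)


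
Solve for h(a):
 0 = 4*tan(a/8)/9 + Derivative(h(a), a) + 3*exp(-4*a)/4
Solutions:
 h(a) = C1 - 16*log(tan(a/8)^2 + 1)/9 + 3*exp(-4*a)/16


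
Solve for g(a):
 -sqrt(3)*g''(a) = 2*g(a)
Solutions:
 g(a) = C1*sin(sqrt(2)*3^(3/4)*a/3) + C2*cos(sqrt(2)*3^(3/4)*a/3)


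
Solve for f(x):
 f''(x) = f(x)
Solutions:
 f(x) = C1*exp(-x) + C2*exp(x)


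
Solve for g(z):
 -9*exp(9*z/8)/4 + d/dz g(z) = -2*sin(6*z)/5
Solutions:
 g(z) = C1 + 2*exp(9*z/8) + cos(6*z)/15


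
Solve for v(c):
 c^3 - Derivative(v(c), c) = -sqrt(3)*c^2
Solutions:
 v(c) = C1 + c^4/4 + sqrt(3)*c^3/3


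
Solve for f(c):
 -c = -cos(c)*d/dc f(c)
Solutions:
 f(c) = C1 + Integral(c/cos(c), c)


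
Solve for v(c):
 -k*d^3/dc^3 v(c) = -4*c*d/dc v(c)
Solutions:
 v(c) = C1 + Integral(C2*airyai(2^(2/3)*c*(1/k)^(1/3)) + C3*airybi(2^(2/3)*c*(1/k)^(1/3)), c)


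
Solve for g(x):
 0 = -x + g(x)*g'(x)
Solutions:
 g(x) = -sqrt(C1 + x^2)
 g(x) = sqrt(C1 + x^2)


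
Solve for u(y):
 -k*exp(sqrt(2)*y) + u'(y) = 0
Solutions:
 u(y) = C1 + sqrt(2)*k*exp(sqrt(2)*y)/2


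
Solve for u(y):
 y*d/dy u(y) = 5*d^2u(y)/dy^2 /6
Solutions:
 u(y) = C1 + C2*erfi(sqrt(15)*y/5)


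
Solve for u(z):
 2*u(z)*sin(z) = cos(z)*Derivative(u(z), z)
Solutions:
 u(z) = C1/cos(z)^2


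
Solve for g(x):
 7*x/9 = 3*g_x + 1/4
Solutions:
 g(x) = C1 + 7*x^2/54 - x/12


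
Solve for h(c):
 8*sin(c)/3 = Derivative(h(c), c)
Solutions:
 h(c) = C1 - 8*cos(c)/3


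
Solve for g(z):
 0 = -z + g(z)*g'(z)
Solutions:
 g(z) = -sqrt(C1 + z^2)
 g(z) = sqrt(C1 + z^2)


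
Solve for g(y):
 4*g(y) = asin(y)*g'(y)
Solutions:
 g(y) = C1*exp(4*Integral(1/asin(y), y))


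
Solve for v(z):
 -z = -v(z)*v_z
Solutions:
 v(z) = -sqrt(C1 + z^2)
 v(z) = sqrt(C1 + z^2)


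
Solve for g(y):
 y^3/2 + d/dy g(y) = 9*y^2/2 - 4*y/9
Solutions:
 g(y) = C1 - y^4/8 + 3*y^3/2 - 2*y^2/9


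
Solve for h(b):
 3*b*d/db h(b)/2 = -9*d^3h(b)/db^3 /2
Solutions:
 h(b) = C1 + Integral(C2*airyai(-3^(2/3)*b/3) + C3*airybi(-3^(2/3)*b/3), b)


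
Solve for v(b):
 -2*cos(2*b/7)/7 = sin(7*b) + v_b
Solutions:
 v(b) = C1 - sin(2*b/7) + cos(7*b)/7


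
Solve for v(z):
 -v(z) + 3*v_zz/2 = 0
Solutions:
 v(z) = C1*exp(-sqrt(6)*z/3) + C2*exp(sqrt(6)*z/3)


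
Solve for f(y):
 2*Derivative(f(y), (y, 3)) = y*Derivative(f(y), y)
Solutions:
 f(y) = C1 + Integral(C2*airyai(2^(2/3)*y/2) + C3*airybi(2^(2/3)*y/2), y)


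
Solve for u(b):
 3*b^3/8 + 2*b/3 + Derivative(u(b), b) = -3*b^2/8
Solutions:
 u(b) = C1 - 3*b^4/32 - b^3/8 - b^2/3


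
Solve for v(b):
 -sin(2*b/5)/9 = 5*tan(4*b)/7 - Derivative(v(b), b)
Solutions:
 v(b) = C1 - 5*log(cos(4*b))/28 - 5*cos(2*b/5)/18


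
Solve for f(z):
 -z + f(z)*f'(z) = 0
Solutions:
 f(z) = -sqrt(C1 + z^2)
 f(z) = sqrt(C1 + z^2)


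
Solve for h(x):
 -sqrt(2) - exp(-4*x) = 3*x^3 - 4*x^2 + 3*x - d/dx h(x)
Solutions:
 h(x) = C1 + 3*x^4/4 - 4*x^3/3 + 3*x^2/2 + sqrt(2)*x - exp(-4*x)/4


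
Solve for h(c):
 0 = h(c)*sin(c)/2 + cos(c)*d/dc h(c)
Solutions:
 h(c) = C1*sqrt(cos(c))


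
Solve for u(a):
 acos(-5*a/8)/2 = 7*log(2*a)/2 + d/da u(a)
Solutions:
 u(a) = C1 - 7*a*log(a)/2 + a*acos(-5*a/8)/2 - 7*a*log(2)/2 + 7*a/2 + sqrt(64 - 25*a^2)/10


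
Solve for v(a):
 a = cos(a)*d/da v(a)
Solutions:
 v(a) = C1 + Integral(a/cos(a), a)


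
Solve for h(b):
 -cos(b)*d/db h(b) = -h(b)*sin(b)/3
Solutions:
 h(b) = C1/cos(b)^(1/3)


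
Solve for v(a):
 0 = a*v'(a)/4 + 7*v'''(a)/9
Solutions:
 v(a) = C1 + Integral(C2*airyai(-3^(2/3)*98^(1/3)*a/14) + C3*airybi(-3^(2/3)*98^(1/3)*a/14), a)


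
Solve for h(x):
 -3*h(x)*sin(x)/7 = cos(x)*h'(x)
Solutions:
 h(x) = C1*cos(x)^(3/7)


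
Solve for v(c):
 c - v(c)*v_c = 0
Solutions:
 v(c) = -sqrt(C1 + c^2)
 v(c) = sqrt(C1 + c^2)


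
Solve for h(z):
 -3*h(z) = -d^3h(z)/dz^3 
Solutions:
 h(z) = C3*exp(3^(1/3)*z) + (C1*sin(3^(5/6)*z/2) + C2*cos(3^(5/6)*z/2))*exp(-3^(1/3)*z/2)


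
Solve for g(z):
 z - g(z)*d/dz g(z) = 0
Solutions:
 g(z) = -sqrt(C1 + z^2)
 g(z) = sqrt(C1 + z^2)


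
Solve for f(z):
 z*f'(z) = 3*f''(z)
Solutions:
 f(z) = C1 + C2*erfi(sqrt(6)*z/6)


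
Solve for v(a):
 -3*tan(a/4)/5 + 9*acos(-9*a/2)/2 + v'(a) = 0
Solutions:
 v(a) = C1 - 9*a*acos(-9*a/2)/2 - sqrt(4 - 81*a^2)/2 - 12*log(cos(a/4))/5


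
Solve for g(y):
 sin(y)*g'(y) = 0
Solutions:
 g(y) = C1


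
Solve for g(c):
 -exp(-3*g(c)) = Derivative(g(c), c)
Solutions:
 g(c) = log(C1 - 3*c)/3
 g(c) = log((-3^(1/3) - 3^(5/6)*I)*(C1 - c)^(1/3)/2)
 g(c) = log((-3^(1/3) + 3^(5/6)*I)*(C1 - c)^(1/3)/2)


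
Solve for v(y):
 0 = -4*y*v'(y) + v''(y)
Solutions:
 v(y) = C1 + C2*erfi(sqrt(2)*y)


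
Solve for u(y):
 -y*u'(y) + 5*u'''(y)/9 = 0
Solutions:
 u(y) = C1 + Integral(C2*airyai(15^(2/3)*y/5) + C3*airybi(15^(2/3)*y/5), y)


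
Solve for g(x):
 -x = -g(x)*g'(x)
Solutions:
 g(x) = -sqrt(C1 + x^2)
 g(x) = sqrt(C1 + x^2)


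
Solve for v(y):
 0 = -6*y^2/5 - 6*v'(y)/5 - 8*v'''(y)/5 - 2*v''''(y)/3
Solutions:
 v(y) = C1 + C2*exp(y*(-16 + 32*2^(1/3)/(15*sqrt(481) + 353)^(1/3) + 2^(2/3)*(15*sqrt(481) + 353)^(1/3))/20)*sin(2^(1/3)*sqrt(3)*y*(-2^(1/3)*(15*sqrt(481) + 353)^(1/3) + 32/(15*sqrt(481) + 353)^(1/3))/20) + C3*exp(y*(-16 + 32*2^(1/3)/(15*sqrt(481) + 353)^(1/3) + 2^(2/3)*(15*sqrt(481) + 353)^(1/3))/20)*cos(2^(1/3)*sqrt(3)*y*(-2^(1/3)*(15*sqrt(481) + 353)^(1/3) + 32/(15*sqrt(481) + 353)^(1/3))/20) + C4*exp(-y*(32*2^(1/3)/(15*sqrt(481) + 353)^(1/3) + 8 + 2^(2/3)*(15*sqrt(481) + 353)^(1/3))/10) - y^3/3 + 8*y/3


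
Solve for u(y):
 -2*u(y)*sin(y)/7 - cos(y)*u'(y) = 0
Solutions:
 u(y) = C1*cos(y)^(2/7)


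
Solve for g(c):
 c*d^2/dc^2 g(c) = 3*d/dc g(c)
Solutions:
 g(c) = C1 + C2*c^4


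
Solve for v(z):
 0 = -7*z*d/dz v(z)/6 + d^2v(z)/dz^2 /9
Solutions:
 v(z) = C1 + C2*erfi(sqrt(21)*z/2)


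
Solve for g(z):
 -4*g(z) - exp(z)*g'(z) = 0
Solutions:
 g(z) = C1*exp(4*exp(-z))


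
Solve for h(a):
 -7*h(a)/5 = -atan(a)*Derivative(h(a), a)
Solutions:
 h(a) = C1*exp(7*Integral(1/atan(a), a)/5)


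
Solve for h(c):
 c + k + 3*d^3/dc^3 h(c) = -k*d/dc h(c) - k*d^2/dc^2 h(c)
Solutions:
 h(c) = C1 + C2*exp(c*(-k + sqrt(k*(k - 12)))/6) + C3*exp(-c*(k + sqrt(k*(k - 12)))/6) - c^2/(2*k) - c + c/k


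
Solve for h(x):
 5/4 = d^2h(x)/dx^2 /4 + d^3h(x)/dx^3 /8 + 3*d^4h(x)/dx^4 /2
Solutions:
 h(x) = C1 + C2*x + 5*x^2/2 + (C3*sin(sqrt(95)*x/24) + C4*cos(sqrt(95)*x/24))*exp(-x/24)


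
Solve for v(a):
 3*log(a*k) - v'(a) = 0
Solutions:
 v(a) = C1 + 3*a*log(a*k) - 3*a


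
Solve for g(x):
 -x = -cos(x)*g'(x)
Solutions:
 g(x) = C1 + Integral(x/cos(x), x)


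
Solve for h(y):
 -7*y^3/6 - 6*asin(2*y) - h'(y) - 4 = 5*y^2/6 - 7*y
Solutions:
 h(y) = C1 - 7*y^4/24 - 5*y^3/18 + 7*y^2/2 - 6*y*asin(2*y) - 4*y - 3*sqrt(1 - 4*y^2)


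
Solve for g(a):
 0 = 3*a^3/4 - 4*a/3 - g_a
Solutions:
 g(a) = C1 + 3*a^4/16 - 2*a^2/3


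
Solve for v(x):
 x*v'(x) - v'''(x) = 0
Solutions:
 v(x) = C1 + Integral(C2*airyai(x) + C3*airybi(x), x)


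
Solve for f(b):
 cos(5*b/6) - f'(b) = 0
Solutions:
 f(b) = C1 + 6*sin(5*b/6)/5


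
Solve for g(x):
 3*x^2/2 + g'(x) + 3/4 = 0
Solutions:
 g(x) = C1 - x^3/2 - 3*x/4


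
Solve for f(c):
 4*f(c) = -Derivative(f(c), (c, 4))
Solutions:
 f(c) = (C1*sin(c) + C2*cos(c))*exp(-c) + (C3*sin(c) + C4*cos(c))*exp(c)


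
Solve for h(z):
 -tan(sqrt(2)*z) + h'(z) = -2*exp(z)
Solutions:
 h(z) = C1 - 2*exp(z) - sqrt(2)*log(cos(sqrt(2)*z))/2


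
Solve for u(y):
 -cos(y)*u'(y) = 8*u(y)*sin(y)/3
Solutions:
 u(y) = C1*cos(y)^(8/3)


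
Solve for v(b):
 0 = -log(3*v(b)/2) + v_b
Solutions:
 Integral(1/(-log(_y) - log(3) + log(2)), (_y, v(b))) = C1 - b


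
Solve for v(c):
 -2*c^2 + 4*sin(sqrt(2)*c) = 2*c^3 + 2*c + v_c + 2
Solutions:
 v(c) = C1 - c^4/2 - 2*c^3/3 - c^2 - 2*c - 2*sqrt(2)*cos(sqrt(2)*c)


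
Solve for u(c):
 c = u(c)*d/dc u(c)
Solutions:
 u(c) = -sqrt(C1 + c^2)
 u(c) = sqrt(C1 + c^2)


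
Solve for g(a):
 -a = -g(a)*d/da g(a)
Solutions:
 g(a) = -sqrt(C1 + a^2)
 g(a) = sqrt(C1 + a^2)


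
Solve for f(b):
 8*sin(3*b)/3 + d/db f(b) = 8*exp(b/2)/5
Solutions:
 f(b) = C1 + 16*exp(b/2)/5 + 8*cos(3*b)/9


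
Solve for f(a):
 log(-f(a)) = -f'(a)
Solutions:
 -li(-f(a)) = C1 - a


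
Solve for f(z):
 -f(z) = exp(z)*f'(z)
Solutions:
 f(z) = C1*exp(exp(-z))


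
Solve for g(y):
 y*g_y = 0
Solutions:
 g(y) = C1


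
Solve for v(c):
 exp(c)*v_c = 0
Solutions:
 v(c) = C1


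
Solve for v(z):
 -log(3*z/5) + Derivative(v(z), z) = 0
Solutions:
 v(z) = C1 + z*log(z) - z + z*log(3/5)


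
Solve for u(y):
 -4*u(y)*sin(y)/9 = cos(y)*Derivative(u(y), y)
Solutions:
 u(y) = C1*cos(y)^(4/9)


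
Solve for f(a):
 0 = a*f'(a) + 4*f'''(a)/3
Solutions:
 f(a) = C1 + Integral(C2*airyai(-6^(1/3)*a/2) + C3*airybi(-6^(1/3)*a/2), a)


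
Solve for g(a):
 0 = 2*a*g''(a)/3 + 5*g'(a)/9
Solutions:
 g(a) = C1 + C2*a^(1/6)


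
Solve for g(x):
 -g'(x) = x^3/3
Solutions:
 g(x) = C1 - x^4/12


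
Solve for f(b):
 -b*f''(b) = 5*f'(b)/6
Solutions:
 f(b) = C1 + C2*b^(1/6)


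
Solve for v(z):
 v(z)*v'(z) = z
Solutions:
 v(z) = -sqrt(C1 + z^2)
 v(z) = sqrt(C1 + z^2)


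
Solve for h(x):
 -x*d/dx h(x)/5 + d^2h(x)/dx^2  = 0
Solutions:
 h(x) = C1 + C2*erfi(sqrt(10)*x/10)


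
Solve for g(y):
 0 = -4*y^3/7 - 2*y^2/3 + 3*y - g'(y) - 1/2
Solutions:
 g(y) = C1 - y^4/7 - 2*y^3/9 + 3*y^2/2 - y/2


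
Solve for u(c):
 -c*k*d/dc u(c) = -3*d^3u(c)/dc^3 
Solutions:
 u(c) = C1 + Integral(C2*airyai(3^(2/3)*c*k^(1/3)/3) + C3*airybi(3^(2/3)*c*k^(1/3)/3), c)


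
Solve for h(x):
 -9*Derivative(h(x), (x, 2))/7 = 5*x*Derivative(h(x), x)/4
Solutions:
 h(x) = C1 + C2*erf(sqrt(70)*x/12)


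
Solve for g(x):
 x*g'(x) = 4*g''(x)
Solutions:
 g(x) = C1 + C2*erfi(sqrt(2)*x/4)


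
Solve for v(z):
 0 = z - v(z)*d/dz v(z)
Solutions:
 v(z) = -sqrt(C1 + z^2)
 v(z) = sqrt(C1 + z^2)


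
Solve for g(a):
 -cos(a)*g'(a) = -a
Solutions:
 g(a) = C1 + Integral(a/cos(a), a)


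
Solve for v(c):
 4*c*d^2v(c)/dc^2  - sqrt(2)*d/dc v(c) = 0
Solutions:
 v(c) = C1 + C2*c^(sqrt(2)/4 + 1)


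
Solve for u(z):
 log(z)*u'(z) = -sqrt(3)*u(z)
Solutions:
 u(z) = C1*exp(-sqrt(3)*li(z))


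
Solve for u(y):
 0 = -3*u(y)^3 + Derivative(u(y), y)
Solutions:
 u(y) = -sqrt(2)*sqrt(-1/(C1 + 3*y))/2
 u(y) = sqrt(2)*sqrt(-1/(C1 + 3*y))/2


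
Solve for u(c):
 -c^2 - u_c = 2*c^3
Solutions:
 u(c) = C1 - c^4/2 - c^3/3


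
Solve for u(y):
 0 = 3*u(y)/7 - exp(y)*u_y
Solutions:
 u(y) = C1*exp(-3*exp(-y)/7)


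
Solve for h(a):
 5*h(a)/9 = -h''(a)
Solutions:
 h(a) = C1*sin(sqrt(5)*a/3) + C2*cos(sqrt(5)*a/3)


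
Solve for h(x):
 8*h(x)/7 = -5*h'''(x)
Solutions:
 h(x) = C3*exp(-2*35^(2/3)*x/35) + (C1*sin(sqrt(3)*35^(2/3)*x/35) + C2*cos(sqrt(3)*35^(2/3)*x/35))*exp(35^(2/3)*x/35)


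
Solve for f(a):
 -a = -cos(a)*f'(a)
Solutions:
 f(a) = C1 + Integral(a/cos(a), a)


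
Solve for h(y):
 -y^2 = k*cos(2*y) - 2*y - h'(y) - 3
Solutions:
 h(y) = C1 + k*sin(2*y)/2 + y^3/3 - y^2 - 3*y


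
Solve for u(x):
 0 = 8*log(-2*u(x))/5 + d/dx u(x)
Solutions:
 5*Integral(1/(log(-_y) + log(2)), (_y, u(x)))/8 = C1 - x


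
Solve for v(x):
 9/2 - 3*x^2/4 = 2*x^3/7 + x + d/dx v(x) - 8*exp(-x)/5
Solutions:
 v(x) = C1 - x^4/14 - x^3/4 - x^2/2 + 9*x/2 - 8*exp(-x)/5


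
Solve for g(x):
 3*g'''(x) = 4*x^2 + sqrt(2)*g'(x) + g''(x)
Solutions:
 g(x) = C1 + C2*exp(x*(1 - sqrt(1 + 12*sqrt(2)))/6) + C3*exp(x*(1 + sqrt(1 + 12*sqrt(2)))/6) - 2*sqrt(2)*x^3/3 + 2*x^2 - 12*x - 2*sqrt(2)*x


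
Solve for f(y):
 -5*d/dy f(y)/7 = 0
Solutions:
 f(y) = C1


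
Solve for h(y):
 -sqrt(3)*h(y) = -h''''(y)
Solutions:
 h(y) = C1*exp(-3^(1/8)*y) + C2*exp(3^(1/8)*y) + C3*sin(3^(1/8)*y) + C4*cos(3^(1/8)*y)


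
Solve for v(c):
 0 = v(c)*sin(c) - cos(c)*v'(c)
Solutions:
 v(c) = C1/cos(c)


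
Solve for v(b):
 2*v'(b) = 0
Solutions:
 v(b) = C1


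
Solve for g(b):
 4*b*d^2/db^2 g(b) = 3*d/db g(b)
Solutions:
 g(b) = C1 + C2*b^(7/4)


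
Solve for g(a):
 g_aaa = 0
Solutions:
 g(a) = C1 + C2*a + C3*a^2


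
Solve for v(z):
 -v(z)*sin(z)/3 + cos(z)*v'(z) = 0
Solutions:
 v(z) = C1/cos(z)^(1/3)


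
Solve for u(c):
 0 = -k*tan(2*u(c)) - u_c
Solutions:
 u(c) = -asin(C1*exp(-2*c*k))/2 + pi/2
 u(c) = asin(C1*exp(-2*c*k))/2


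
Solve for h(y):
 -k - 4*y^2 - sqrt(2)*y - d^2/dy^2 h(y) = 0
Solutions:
 h(y) = C1 + C2*y - k*y^2/2 - y^4/3 - sqrt(2)*y^3/6


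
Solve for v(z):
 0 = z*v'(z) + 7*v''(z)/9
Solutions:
 v(z) = C1 + C2*erf(3*sqrt(14)*z/14)


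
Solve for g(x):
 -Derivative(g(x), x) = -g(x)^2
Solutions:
 g(x) = -1/(C1 + x)


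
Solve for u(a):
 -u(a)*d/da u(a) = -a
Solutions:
 u(a) = -sqrt(C1 + a^2)
 u(a) = sqrt(C1 + a^2)


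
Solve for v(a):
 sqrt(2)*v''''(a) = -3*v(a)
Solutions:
 v(a) = (C1*sin(2^(3/8)*3^(1/4)*a/2) + C2*cos(2^(3/8)*3^(1/4)*a/2))*exp(-2^(3/8)*3^(1/4)*a/2) + (C3*sin(2^(3/8)*3^(1/4)*a/2) + C4*cos(2^(3/8)*3^(1/4)*a/2))*exp(2^(3/8)*3^(1/4)*a/2)


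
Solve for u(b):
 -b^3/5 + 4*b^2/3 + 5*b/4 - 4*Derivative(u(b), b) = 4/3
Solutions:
 u(b) = C1 - b^4/80 + b^3/9 + 5*b^2/32 - b/3


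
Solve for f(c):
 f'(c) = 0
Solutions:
 f(c) = C1


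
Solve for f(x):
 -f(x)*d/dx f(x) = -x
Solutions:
 f(x) = -sqrt(C1 + x^2)
 f(x) = sqrt(C1 + x^2)


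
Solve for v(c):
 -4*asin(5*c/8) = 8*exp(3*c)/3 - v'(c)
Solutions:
 v(c) = C1 + 4*c*asin(5*c/8) + 4*sqrt(64 - 25*c^2)/5 + 8*exp(3*c)/9


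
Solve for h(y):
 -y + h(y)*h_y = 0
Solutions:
 h(y) = -sqrt(C1 + y^2)
 h(y) = sqrt(C1 + y^2)


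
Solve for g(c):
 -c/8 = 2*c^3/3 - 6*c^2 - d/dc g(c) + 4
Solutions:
 g(c) = C1 + c^4/6 - 2*c^3 + c^2/16 + 4*c


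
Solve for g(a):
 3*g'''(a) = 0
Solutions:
 g(a) = C1 + C2*a + C3*a^2


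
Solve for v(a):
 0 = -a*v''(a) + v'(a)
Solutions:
 v(a) = C1 + C2*a^2


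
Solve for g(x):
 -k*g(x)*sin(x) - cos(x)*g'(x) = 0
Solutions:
 g(x) = C1*exp(k*log(cos(x)))


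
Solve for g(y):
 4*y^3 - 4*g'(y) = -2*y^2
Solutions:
 g(y) = C1 + y^4/4 + y^3/6


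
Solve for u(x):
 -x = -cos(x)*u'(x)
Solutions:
 u(x) = C1 + Integral(x/cos(x), x)


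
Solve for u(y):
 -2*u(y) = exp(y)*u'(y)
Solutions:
 u(y) = C1*exp(2*exp(-y))


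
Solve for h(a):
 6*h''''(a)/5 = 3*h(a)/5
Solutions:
 h(a) = C1*exp(-2^(3/4)*a/2) + C2*exp(2^(3/4)*a/2) + C3*sin(2^(3/4)*a/2) + C4*cos(2^(3/4)*a/2)


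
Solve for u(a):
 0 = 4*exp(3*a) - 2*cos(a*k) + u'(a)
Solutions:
 u(a) = C1 - 4*exp(3*a)/3 + 2*sin(a*k)/k


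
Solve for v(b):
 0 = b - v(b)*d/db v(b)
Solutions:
 v(b) = -sqrt(C1 + b^2)
 v(b) = sqrt(C1 + b^2)


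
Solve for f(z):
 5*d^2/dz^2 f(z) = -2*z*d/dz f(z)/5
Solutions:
 f(z) = C1 + C2*erf(z/5)


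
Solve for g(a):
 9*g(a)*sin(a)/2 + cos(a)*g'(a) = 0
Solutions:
 g(a) = C1*cos(a)^(9/2)


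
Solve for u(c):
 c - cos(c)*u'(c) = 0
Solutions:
 u(c) = C1 + Integral(c/cos(c), c)


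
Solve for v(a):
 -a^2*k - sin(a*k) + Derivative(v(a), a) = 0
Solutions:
 v(a) = C1 + a^3*k/3 - cos(a*k)/k


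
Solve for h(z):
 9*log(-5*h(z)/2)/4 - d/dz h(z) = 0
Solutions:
 -4*Integral(1/(log(-_y) - log(2) + log(5)), (_y, h(z)))/9 = C1 - z


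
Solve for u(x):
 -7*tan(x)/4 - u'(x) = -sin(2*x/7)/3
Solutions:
 u(x) = C1 + 7*log(cos(x))/4 - 7*cos(2*x/7)/6


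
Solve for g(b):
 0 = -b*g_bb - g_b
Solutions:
 g(b) = C1 + C2*log(b)


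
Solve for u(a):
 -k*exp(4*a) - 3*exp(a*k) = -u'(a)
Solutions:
 u(a) = C1 + k*exp(4*a)/4 + 3*exp(a*k)/k


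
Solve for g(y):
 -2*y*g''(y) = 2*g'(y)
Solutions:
 g(y) = C1 + C2*log(y)


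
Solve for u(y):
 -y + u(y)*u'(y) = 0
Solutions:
 u(y) = -sqrt(C1 + y^2)
 u(y) = sqrt(C1 + y^2)


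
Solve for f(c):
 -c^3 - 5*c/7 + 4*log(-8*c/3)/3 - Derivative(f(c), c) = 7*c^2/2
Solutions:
 f(c) = C1 - c^4/4 - 7*c^3/6 - 5*c^2/14 + 4*c*log(-c)/3 + c*(-4*log(3)/3 - 4/3 + 4*log(2))


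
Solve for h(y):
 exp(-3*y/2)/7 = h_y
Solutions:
 h(y) = C1 - 2*exp(-3*y/2)/21


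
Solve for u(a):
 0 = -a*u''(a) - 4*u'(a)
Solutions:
 u(a) = C1 + C2/a^3


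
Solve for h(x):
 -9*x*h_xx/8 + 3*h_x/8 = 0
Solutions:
 h(x) = C1 + C2*x^(4/3)


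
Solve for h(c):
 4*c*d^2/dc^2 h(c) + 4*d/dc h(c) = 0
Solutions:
 h(c) = C1 + C2*log(c)


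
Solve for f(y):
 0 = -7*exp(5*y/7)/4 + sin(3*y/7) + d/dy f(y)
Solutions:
 f(y) = C1 + 49*exp(5*y/7)/20 + 7*cos(3*y/7)/3


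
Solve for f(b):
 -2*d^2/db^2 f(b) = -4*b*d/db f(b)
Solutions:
 f(b) = C1 + C2*erfi(b)


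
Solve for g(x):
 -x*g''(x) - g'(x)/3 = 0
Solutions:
 g(x) = C1 + C2*x^(2/3)


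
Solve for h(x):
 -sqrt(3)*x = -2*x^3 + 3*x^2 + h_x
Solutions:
 h(x) = C1 + x^4/2 - x^3 - sqrt(3)*x^2/2


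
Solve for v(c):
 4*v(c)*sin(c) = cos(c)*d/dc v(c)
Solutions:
 v(c) = C1/cos(c)^4


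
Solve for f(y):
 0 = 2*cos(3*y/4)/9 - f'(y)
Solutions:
 f(y) = C1 + 8*sin(3*y/4)/27


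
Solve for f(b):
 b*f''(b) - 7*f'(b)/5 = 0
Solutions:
 f(b) = C1 + C2*b^(12/5)


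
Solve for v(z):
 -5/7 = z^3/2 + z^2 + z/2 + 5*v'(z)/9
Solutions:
 v(z) = C1 - 9*z^4/40 - 3*z^3/5 - 9*z^2/20 - 9*z/7


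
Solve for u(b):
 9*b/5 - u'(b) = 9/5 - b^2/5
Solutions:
 u(b) = C1 + b^3/15 + 9*b^2/10 - 9*b/5


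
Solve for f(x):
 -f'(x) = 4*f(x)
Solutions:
 f(x) = C1*exp(-4*x)


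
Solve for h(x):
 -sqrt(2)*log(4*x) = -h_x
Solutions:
 h(x) = C1 + sqrt(2)*x*log(x) - sqrt(2)*x + 2*sqrt(2)*x*log(2)


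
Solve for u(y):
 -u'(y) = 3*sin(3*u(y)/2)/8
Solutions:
 3*y/8 + log(cos(3*u(y)/2) - 1)/3 - log(cos(3*u(y)/2) + 1)/3 = C1


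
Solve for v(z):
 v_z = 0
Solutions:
 v(z) = C1


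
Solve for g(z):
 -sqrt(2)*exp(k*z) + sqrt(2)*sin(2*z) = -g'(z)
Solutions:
 g(z) = C1 + sqrt(2)*cos(2*z)/2 + sqrt(2)*exp(k*z)/k


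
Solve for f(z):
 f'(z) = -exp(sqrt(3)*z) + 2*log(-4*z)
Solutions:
 f(z) = C1 + 2*z*log(-z) + 2*z*(-1 + 2*log(2)) - sqrt(3)*exp(sqrt(3)*z)/3


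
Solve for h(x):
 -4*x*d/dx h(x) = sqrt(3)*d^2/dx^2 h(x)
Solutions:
 h(x) = C1 + C2*erf(sqrt(2)*3^(3/4)*x/3)


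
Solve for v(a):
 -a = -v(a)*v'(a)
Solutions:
 v(a) = -sqrt(C1 + a^2)
 v(a) = sqrt(C1 + a^2)


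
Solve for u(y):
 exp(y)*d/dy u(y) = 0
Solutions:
 u(y) = C1


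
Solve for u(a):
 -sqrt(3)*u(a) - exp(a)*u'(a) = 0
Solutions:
 u(a) = C1*exp(sqrt(3)*exp(-a))


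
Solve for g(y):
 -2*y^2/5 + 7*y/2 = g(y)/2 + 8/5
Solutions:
 g(y) = -4*y^2/5 + 7*y - 16/5


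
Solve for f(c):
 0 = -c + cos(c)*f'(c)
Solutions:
 f(c) = C1 + Integral(c/cos(c), c)


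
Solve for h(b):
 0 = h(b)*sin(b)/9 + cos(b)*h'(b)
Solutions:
 h(b) = C1*cos(b)^(1/9)


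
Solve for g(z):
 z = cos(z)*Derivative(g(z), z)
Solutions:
 g(z) = C1 + Integral(z/cos(z), z)


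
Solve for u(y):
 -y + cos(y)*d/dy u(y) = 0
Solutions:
 u(y) = C1 + Integral(y/cos(y), y)


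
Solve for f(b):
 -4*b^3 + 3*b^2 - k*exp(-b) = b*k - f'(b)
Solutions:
 f(b) = C1 + b^4 - b^3 + b^2*k/2 - k*exp(-b)


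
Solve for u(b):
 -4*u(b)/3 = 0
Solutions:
 u(b) = 0


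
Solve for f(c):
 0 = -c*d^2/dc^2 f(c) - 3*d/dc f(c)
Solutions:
 f(c) = C1 + C2/c^2


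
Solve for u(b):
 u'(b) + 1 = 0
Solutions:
 u(b) = C1 - b


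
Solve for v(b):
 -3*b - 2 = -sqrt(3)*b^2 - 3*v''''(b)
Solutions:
 v(b) = C1 + C2*b + C3*b^2 + C4*b^3 - sqrt(3)*b^6/1080 + b^5/120 + b^4/36


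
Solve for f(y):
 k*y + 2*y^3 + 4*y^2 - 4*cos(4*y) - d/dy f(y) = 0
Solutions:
 f(y) = C1 + k*y^2/2 + y^4/2 + 4*y^3/3 - sin(4*y)


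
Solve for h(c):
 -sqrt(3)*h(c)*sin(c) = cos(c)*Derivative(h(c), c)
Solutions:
 h(c) = C1*cos(c)^(sqrt(3))


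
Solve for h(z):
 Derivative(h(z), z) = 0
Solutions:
 h(z) = C1


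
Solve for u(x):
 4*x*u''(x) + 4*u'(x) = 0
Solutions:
 u(x) = C1 + C2*log(x)


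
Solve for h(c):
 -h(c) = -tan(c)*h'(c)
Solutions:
 h(c) = C1*sin(c)


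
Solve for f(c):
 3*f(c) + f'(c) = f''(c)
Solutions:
 f(c) = C1*exp(c*(1 - sqrt(13))/2) + C2*exp(c*(1 + sqrt(13))/2)


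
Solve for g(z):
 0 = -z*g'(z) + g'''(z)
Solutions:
 g(z) = C1 + Integral(C2*airyai(z) + C3*airybi(z), z)


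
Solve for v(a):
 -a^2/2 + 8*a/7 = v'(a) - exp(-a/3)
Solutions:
 v(a) = C1 - a^3/6 + 4*a^2/7 - 3*exp(-a/3)


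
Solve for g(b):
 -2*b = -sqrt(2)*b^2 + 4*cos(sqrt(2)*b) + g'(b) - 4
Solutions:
 g(b) = C1 + sqrt(2)*b^3/3 - b^2 + 4*b - 2*sqrt(2)*sin(sqrt(2)*b)


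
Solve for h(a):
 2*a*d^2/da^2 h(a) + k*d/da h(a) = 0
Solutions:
 h(a) = C1 + a^(1 - re(k)/2)*(C2*sin(log(a)*Abs(im(k))/2) + C3*cos(log(a)*im(k)/2))


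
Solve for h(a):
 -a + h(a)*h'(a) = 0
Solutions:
 h(a) = -sqrt(C1 + a^2)
 h(a) = sqrt(C1 + a^2)


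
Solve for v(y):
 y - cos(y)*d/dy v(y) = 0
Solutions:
 v(y) = C1 + Integral(y/cos(y), y)


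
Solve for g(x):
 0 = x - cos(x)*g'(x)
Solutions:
 g(x) = C1 + Integral(x/cos(x), x)


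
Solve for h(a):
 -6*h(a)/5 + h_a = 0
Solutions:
 h(a) = C1*exp(6*a/5)


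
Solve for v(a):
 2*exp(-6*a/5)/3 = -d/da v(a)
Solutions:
 v(a) = C1 + 5*exp(-6*a/5)/9


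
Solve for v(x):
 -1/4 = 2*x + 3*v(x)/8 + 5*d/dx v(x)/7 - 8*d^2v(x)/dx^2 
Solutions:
 v(x) = C1*exp(x*(5 - sqrt(613))/112) + C2*exp(x*(5 + sqrt(613))/112) - 16*x/3 + 598/63


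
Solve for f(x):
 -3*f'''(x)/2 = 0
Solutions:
 f(x) = C1 + C2*x + C3*x^2


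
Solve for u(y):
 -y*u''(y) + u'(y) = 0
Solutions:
 u(y) = C1 + C2*y^2


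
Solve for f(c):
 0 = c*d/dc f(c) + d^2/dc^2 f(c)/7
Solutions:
 f(c) = C1 + C2*erf(sqrt(14)*c/2)


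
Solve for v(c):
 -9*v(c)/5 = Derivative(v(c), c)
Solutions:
 v(c) = C1*exp(-9*c/5)


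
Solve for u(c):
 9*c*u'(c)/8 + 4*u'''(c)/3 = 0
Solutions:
 u(c) = C1 + Integral(C2*airyai(-3*2^(1/3)*c/4) + C3*airybi(-3*2^(1/3)*c/4), c)


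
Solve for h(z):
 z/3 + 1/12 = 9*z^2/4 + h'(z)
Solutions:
 h(z) = C1 - 3*z^3/4 + z^2/6 + z/12


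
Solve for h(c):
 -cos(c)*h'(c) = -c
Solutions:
 h(c) = C1 + Integral(c/cos(c), c)


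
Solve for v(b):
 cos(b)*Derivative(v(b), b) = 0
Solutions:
 v(b) = C1


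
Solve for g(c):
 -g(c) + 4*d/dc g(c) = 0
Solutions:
 g(c) = C1*exp(c/4)


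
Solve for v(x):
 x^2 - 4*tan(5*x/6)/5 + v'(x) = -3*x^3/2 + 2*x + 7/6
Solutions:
 v(x) = C1 - 3*x^4/8 - x^3/3 + x^2 + 7*x/6 - 24*log(cos(5*x/6))/25


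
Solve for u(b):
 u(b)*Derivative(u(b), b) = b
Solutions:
 u(b) = -sqrt(C1 + b^2)
 u(b) = sqrt(C1 + b^2)


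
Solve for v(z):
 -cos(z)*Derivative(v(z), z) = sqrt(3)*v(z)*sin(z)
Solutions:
 v(z) = C1*cos(z)^(sqrt(3))


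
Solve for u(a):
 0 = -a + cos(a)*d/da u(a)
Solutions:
 u(a) = C1 + Integral(a/cos(a), a)


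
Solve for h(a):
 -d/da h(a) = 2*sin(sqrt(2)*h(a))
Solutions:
 h(a) = sqrt(2)*(pi - acos((-exp(2*sqrt(2)*C1) - exp(4*sqrt(2)*a))/(exp(2*sqrt(2)*C1) - exp(4*sqrt(2)*a)))/2)
 h(a) = sqrt(2)*acos((-exp(2*sqrt(2)*C1) - exp(4*sqrt(2)*a))/(exp(2*sqrt(2)*C1) - exp(4*sqrt(2)*a)))/2


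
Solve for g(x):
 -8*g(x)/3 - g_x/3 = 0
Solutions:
 g(x) = C1*exp(-8*x)


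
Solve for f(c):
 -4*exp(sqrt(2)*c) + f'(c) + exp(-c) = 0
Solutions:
 f(c) = C1 + 2*sqrt(2)*exp(sqrt(2)*c) + exp(-c)


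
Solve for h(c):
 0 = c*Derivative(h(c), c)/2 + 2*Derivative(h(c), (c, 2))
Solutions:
 h(c) = C1 + C2*erf(sqrt(2)*c/4)


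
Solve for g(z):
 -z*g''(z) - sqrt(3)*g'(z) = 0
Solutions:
 g(z) = C1 + C2*z^(1 - sqrt(3))


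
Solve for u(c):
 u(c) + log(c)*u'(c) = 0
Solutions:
 u(c) = C1*exp(-li(c))


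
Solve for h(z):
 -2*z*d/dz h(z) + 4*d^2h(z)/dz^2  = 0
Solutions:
 h(z) = C1 + C2*erfi(z/2)


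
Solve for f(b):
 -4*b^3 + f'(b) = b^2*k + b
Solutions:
 f(b) = C1 + b^4 + b^3*k/3 + b^2/2


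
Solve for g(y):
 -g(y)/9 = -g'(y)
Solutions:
 g(y) = C1*exp(y/9)


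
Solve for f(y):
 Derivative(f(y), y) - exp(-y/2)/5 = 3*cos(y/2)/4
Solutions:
 f(y) = C1 + 3*sin(y/2)/2 - 2*exp(-y/2)/5


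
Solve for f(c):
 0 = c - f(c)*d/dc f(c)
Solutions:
 f(c) = -sqrt(C1 + c^2)
 f(c) = sqrt(C1 + c^2)


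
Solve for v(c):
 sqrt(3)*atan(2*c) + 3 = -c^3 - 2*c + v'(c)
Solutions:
 v(c) = C1 + c^4/4 + c^2 + 3*c + sqrt(3)*(c*atan(2*c) - log(4*c^2 + 1)/4)


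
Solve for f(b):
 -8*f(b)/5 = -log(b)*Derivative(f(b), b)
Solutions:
 f(b) = C1*exp(8*li(b)/5)


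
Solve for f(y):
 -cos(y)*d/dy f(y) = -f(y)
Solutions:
 f(y) = C1*sqrt(sin(y) + 1)/sqrt(sin(y) - 1)


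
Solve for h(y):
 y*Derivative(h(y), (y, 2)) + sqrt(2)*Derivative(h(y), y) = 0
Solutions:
 h(y) = C1 + C2*y^(1 - sqrt(2))


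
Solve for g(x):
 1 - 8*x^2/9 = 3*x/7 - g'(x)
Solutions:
 g(x) = C1 + 8*x^3/27 + 3*x^2/14 - x


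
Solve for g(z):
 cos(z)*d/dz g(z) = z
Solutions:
 g(z) = C1 + Integral(z/cos(z), z)


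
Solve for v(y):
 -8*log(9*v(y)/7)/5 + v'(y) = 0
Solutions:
 -5*Integral(1/(log(_y) - log(7) + 2*log(3)), (_y, v(y)))/8 = C1 - y


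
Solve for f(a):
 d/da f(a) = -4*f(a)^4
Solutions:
 f(a) = (-3^(2/3) - 3*3^(1/6)*I)*(1/(C1 + 4*a))^(1/3)/6
 f(a) = (-3^(2/3) + 3*3^(1/6)*I)*(1/(C1 + 4*a))^(1/3)/6
 f(a) = (1/(C1 + 12*a))^(1/3)


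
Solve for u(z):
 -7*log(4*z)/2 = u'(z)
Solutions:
 u(z) = C1 - 7*z*log(z)/2 - 7*z*log(2) + 7*z/2


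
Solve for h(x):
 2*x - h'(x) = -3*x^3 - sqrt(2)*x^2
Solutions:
 h(x) = C1 + 3*x^4/4 + sqrt(2)*x^3/3 + x^2


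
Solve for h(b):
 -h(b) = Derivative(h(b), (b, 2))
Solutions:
 h(b) = C1*sin(b) + C2*cos(b)


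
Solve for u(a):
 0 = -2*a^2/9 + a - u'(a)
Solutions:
 u(a) = C1 - 2*a^3/27 + a^2/2


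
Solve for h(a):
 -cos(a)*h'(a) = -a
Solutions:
 h(a) = C1 + Integral(a/cos(a), a)


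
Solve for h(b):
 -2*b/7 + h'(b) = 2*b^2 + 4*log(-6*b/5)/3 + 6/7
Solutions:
 h(b) = C1 + 2*b^3/3 + b^2/7 + 4*b*log(-b)/3 + 2*b*(-14*log(5) - 5 + 14*log(6))/21


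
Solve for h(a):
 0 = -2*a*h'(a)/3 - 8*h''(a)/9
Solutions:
 h(a) = C1 + C2*erf(sqrt(6)*a/4)


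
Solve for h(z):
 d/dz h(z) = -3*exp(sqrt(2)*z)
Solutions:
 h(z) = C1 - 3*sqrt(2)*exp(sqrt(2)*z)/2


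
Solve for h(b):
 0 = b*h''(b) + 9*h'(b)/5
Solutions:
 h(b) = C1 + C2/b^(4/5)


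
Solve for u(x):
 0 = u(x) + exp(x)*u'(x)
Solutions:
 u(x) = C1*exp(exp(-x))


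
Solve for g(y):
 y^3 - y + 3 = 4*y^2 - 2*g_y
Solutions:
 g(y) = C1 - y^4/8 + 2*y^3/3 + y^2/4 - 3*y/2


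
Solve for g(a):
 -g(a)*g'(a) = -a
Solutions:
 g(a) = -sqrt(C1 + a^2)
 g(a) = sqrt(C1 + a^2)


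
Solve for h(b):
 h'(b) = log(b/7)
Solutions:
 h(b) = C1 + b*log(b) - b*log(7) - b


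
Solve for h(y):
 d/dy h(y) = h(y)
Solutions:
 h(y) = C1*exp(y)


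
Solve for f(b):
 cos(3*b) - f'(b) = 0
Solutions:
 f(b) = C1 + sin(3*b)/3


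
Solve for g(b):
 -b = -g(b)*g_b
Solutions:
 g(b) = -sqrt(C1 + b^2)
 g(b) = sqrt(C1 + b^2)


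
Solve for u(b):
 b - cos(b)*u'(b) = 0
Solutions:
 u(b) = C1 + Integral(b/cos(b), b)


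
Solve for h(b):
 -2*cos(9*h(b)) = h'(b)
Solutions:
 h(b) = -asin((C1 + exp(36*b))/(C1 - exp(36*b)))/9 + pi/9
 h(b) = asin((C1 + exp(36*b))/(C1 - exp(36*b)))/9


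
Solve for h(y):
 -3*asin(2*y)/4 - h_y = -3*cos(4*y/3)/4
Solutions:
 h(y) = C1 - 3*y*asin(2*y)/4 - 3*sqrt(1 - 4*y^2)/8 + 9*sin(4*y/3)/16


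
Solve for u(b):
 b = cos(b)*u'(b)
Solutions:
 u(b) = C1 + Integral(b/cos(b), b)


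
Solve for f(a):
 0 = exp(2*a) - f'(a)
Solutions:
 f(a) = C1 + exp(2*a)/2


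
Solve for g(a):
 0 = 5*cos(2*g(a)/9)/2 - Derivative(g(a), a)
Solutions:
 -5*a/2 - 9*log(sin(2*g(a)/9) - 1)/4 + 9*log(sin(2*g(a)/9) + 1)/4 = C1


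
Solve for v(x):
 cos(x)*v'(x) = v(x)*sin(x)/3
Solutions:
 v(x) = C1/cos(x)^(1/3)


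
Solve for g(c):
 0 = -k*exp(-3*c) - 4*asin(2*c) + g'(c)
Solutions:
 g(c) = C1 + 4*c*asin(2*c) - k*exp(-3*c)/3 + 2*sqrt(1 - 4*c^2)


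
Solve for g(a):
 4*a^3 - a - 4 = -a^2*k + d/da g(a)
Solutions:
 g(a) = C1 + a^4 + a^3*k/3 - a^2/2 - 4*a


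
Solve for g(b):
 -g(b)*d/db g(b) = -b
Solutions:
 g(b) = -sqrt(C1 + b^2)
 g(b) = sqrt(C1 + b^2)


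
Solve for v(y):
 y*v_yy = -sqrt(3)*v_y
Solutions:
 v(y) = C1 + C2*y^(1 - sqrt(3))


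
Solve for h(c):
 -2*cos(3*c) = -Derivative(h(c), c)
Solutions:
 h(c) = C1 + 2*sin(3*c)/3


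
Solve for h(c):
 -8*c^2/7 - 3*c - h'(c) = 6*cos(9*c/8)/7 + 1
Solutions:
 h(c) = C1 - 8*c^3/21 - 3*c^2/2 - c - 16*sin(9*c/8)/21


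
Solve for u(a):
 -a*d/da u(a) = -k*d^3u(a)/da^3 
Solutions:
 u(a) = C1 + Integral(C2*airyai(a*(1/k)^(1/3)) + C3*airybi(a*(1/k)^(1/3)), a)


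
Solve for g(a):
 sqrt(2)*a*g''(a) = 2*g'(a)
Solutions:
 g(a) = C1 + C2*a^(1 + sqrt(2))


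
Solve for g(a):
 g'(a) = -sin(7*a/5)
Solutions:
 g(a) = C1 + 5*cos(7*a/5)/7


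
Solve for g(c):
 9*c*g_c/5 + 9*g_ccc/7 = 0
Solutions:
 g(c) = C1 + Integral(C2*airyai(-5^(2/3)*7^(1/3)*c/5) + C3*airybi(-5^(2/3)*7^(1/3)*c/5), c)


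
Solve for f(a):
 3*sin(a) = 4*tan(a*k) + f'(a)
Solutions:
 f(a) = C1 - 4*Piecewise((-log(cos(a*k))/k, Ne(k, 0)), (0, True)) - 3*cos(a)


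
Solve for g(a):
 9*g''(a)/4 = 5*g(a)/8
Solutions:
 g(a) = C1*exp(-sqrt(10)*a/6) + C2*exp(sqrt(10)*a/6)


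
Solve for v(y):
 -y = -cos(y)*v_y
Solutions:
 v(y) = C1 + Integral(y/cos(y), y)


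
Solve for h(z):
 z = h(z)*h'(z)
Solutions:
 h(z) = -sqrt(C1 + z^2)
 h(z) = sqrt(C1 + z^2)


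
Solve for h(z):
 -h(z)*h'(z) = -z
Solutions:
 h(z) = -sqrt(C1 + z^2)
 h(z) = sqrt(C1 + z^2)


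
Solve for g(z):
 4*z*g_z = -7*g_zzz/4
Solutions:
 g(z) = C1 + Integral(C2*airyai(-2*2^(1/3)*7^(2/3)*z/7) + C3*airybi(-2*2^(1/3)*7^(2/3)*z/7), z)


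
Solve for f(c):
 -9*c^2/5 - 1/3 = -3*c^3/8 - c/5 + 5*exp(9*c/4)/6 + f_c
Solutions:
 f(c) = C1 + 3*c^4/32 - 3*c^3/5 + c^2/10 - c/3 - 10*exp(9*c/4)/27


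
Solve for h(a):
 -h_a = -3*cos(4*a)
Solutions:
 h(a) = C1 + 3*sin(4*a)/4


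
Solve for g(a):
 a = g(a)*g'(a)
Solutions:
 g(a) = -sqrt(C1 + a^2)
 g(a) = sqrt(C1 + a^2)


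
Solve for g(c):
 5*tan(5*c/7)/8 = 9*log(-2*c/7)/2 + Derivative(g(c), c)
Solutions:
 g(c) = C1 - 9*c*log(-c)/2 - 5*c*log(2) + c*log(14)/2 + 9*c/2 + 4*c*log(7) - 7*log(cos(5*c/7))/8


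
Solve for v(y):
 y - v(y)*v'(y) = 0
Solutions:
 v(y) = -sqrt(C1 + y^2)
 v(y) = sqrt(C1 + y^2)


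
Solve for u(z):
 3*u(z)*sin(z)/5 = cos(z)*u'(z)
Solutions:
 u(z) = C1/cos(z)^(3/5)


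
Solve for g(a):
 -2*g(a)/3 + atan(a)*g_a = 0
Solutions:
 g(a) = C1*exp(2*Integral(1/atan(a), a)/3)


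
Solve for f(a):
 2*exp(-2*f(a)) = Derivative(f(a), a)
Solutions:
 f(a) = log(-sqrt(C1 + 4*a))
 f(a) = log(C1 + 4*a)/2


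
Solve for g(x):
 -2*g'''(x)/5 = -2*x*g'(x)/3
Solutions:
 g(x) = C1 + Integral(C2*airyai(3^(2/3)*5^(1/3)*x/3) + C3*airybi(3^(2/3)*5^(1/3)*x/3), x)


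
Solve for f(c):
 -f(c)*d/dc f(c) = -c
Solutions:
 f(c) = -sqrt(C1 + c^2)
 f(c) = sqrt(C1 + c^2)


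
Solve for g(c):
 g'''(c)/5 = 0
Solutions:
 g(c) = C1 + C2*c + C3*c^2


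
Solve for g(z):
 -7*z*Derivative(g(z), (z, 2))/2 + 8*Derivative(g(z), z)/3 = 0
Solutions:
 g(z) = C1 + C2*z^(37/21)


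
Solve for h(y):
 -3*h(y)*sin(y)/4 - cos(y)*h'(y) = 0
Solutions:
 h(y) = C1*cos(y)^(3/4)


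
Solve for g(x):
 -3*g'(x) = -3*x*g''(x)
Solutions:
 g(x) = C1 + C2*x^2


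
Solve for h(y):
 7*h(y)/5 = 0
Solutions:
 h(y) = 0


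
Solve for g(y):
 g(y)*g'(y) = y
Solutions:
 g(y) = -sqrt(C1 + y^2)
 g(y) = sqrt(C1 + y^2)


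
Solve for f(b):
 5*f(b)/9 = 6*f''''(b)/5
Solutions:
 f(b) = C1*exp(-24^(1/4)*sqrt(5)*b/6) + C2*exp(24^(1/4)*sqrt(5)*b/6) + C3*sin(24^(1/4)*sqrt(5)*b/6) + C4*cos(24^(1/4)*sqrt(5)*b/6)


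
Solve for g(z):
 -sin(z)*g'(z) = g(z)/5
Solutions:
 g(z) = C1*(cos(z) + 1)^(1/10)/(cos(z) - 1)^(1/10)


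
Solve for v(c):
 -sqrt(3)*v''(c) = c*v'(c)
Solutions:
 v(c) = C1 + C2*erf(sqrt(2)*3^(3/4)*c/6)


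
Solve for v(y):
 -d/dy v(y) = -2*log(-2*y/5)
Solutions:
 v(y) = C1 + 2*y*log(-y) + 2*y*(-log(5) - 1 + log(2))


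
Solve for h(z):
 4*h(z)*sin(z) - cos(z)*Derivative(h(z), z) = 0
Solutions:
 h(z) = C1/cos(z)^4


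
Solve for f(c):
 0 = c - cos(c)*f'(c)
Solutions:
 f(c) = C1 + Integral(c/cos(c), c)


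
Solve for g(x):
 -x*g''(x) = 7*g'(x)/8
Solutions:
 g(x) = C1 + C2*x^(1/8)


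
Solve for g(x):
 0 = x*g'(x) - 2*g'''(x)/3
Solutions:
 g(x) = C1 + Integral(C2*airyai(2^(2/3)*3^(1/3)*x/2) + C3*airybi(2^(2/3)*3^(1/3)*x/2), x)


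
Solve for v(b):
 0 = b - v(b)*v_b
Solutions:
 v(b) = -sqrt(C1 + b^2)
 v(b) = sqrt(C1 + b^2)


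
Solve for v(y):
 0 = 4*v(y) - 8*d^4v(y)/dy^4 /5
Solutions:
 v(y) = C1*exp(-2^(3/4)*5^(1/4)*y/2) + C2*exp(2^(3/4)*5^(1/4)*y/2) + C3*sin(2^(3/4)*5^(1/4)*y/2) + C4*cos(2^(3/4)*5^(1/4)*y/2)


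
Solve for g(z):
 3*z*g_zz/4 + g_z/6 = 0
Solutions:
 g(z) = C1 + C2*z^(7/9)


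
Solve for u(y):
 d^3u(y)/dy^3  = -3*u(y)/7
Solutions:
 u(y) = C3*exp(-3^(1/3)*7^(2/3)*y/7) + (C1*sin(3^(5/6)*7^(2/3)*y/14) + C2*cos(3^(5/6)*7^(2/3)*y/14))*exp(3^(1/3)*7^(2/3)*y/14)


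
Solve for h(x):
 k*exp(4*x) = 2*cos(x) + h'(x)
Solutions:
 h(x) = C1 + k*exp(4*x)/4 - 2*sin(x)


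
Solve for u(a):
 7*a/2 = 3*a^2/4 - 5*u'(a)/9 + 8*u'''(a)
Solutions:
 u(a) = C1 + C2*exp(-sqrt(10)*a/12) + C3*exp(sqrt(10)*a/12) + 9*a^3/20 - 63*a^2/20 + 972*a/25


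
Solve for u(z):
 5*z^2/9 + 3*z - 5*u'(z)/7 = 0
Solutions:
 u(z) = C1 + 7*z^3/27 + 21*z^2/10


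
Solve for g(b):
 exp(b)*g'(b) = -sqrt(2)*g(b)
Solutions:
 g(b) = C1*exp(sqrt(2)*exp(-b))


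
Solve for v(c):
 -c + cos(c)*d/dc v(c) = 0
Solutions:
 v(c) = C1 + Integral(c/cos(c), c)


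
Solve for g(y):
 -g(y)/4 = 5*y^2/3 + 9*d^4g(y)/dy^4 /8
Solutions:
 g(y) = -20*y^2/3 + (C1*sin(2^(3/4)*sqrt(3)*y/6) + C2*cos(2^(3/4)*sqrt(3)*y/6))*exp(-2^(3/4)*sqrt(3)*y/6) + (C3*sin(2^(3/4)*sqrt(3)*y/6) + C4*cos(2^(3/4)*sqrt(3)*y/6))*exp(2^(3/4)*sqrt(3)*y/6)


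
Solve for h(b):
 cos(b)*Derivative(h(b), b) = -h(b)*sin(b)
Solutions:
 h(b) = C1*cos(b)


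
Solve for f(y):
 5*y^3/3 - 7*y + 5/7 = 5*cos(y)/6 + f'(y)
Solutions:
 f(y) = C1 + 5*y^4/12 - 7*y^2/2 + 5*y/7 - 5*sin(y)/6


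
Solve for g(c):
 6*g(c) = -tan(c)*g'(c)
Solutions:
 g(c) = C1/sin(c)^6


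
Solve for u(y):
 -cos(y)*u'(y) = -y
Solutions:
 u(y) = C1 + Integral(y/cos(y), y)


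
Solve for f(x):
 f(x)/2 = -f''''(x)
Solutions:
 f(x) = (C1*sin(2^(1/4)*x/2) + C2*cos(2^(1/4)*x/2))*exp(-2^(1/4)*x/2) + (C3*sin(2^(1/4)*x/2) + C4*cos(2^(1/4)*x/2))*exp(2^(1/4)*x/2)


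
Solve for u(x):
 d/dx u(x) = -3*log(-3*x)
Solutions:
 u(x) = C1 - 3*x*log(-x) + 3*x*(1 - log(3))


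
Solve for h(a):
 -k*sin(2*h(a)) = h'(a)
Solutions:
 h(a) = pi - acos((-C1 - exp(4*a*k))/(C1 - exp(4*a*k)))/2
 h(a) = acos((-C1 - exp(4*a*k))/(C1 - exp(4*a*k)))/2
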